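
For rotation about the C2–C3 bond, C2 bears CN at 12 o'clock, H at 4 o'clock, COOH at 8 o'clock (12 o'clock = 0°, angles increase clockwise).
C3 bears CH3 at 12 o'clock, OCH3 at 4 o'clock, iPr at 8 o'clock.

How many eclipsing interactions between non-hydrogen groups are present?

Non-H eclipsing pairs: CN(0°)/CH3(0°); COOH(240°)/iPr(240°) — 2 interactions.

2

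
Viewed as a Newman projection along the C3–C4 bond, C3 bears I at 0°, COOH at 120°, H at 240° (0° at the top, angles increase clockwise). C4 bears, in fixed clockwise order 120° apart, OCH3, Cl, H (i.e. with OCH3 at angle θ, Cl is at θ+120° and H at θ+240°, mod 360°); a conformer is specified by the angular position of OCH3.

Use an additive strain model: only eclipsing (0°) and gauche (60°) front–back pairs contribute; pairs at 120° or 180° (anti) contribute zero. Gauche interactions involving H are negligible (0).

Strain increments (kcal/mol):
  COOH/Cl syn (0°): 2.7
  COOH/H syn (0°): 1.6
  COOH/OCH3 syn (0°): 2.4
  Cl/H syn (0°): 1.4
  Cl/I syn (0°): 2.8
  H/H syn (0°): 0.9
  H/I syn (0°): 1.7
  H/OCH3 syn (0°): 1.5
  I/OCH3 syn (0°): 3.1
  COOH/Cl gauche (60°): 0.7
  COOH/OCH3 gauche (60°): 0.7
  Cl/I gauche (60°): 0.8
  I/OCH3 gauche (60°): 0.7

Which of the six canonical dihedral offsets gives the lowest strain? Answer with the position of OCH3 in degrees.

OCH3 at 0° (eclipsed): I(0°)/OCH3(0°) eclipsed 3.1; COOH(120°)/Cl(120°) eclipsed 2.7; H(240°)/H(240°) eclipsed 0.9 → 6.7 kcal/mol.
OCH3 at 60° (staggered): I(0°)/OCH3(60°) gauche 0.7; COOH(120°)/OCH3(60°) gauche 0.7; COOH(120°)/Cl(180°) gauche 0.7 → 2.1 kcal/mol.
OCH3 at 120° (eclipsed): I(0°)/H(0°) eclipsed 1.7; COOH(120°)/OCH3(120°) eclipsed 2.4; H(240°)/Cl(240°) eclipsed 1.4 → 5.5 kcal/mol.
OCH3 at 180° (staggered): I(0°)/Cl(300°) gauche 0.8; COOH(120°)/OCH3(180°) gauche 0.7 → 1.5 kcal/mol.
OCH3 at 240° (eclipsed): I(0°)/Cl(0°) eclipsed 2.8; COOH(120°)/H(120°) eclipsed 1.6; H(240°)/OCH3(240°) eclipsed 1.5 → 5.9 kcal/mol.
OCH3 at 300° (staggered): I(0°)/OCH3(300°) gauche 0.7; I(0°)/Cl(60°) gauche 0.8; COOH(120°)/Cl(60°) gauche 0.7 → 2.2 kcal/mol.
The minimum (1.5 kcal/mol) occurs with OCH3 at 180°.

180°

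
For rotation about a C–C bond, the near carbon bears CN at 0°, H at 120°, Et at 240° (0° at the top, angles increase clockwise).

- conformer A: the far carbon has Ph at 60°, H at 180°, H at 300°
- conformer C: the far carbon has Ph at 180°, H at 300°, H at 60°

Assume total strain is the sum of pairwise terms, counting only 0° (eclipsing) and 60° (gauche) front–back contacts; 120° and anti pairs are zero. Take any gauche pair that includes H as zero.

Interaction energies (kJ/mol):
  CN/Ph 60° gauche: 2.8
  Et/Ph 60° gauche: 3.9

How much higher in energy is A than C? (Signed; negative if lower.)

A (staggered): CN–Ph gauche; 2.8 = 2.8 kJ/mol.
C (staggered): Et–Ph gauche; 3.9 = 3.9 kJ/mol.
E(A) − E(C) = 2.8 − 3.9 = -1.1 kJ/mol.

-1.1 kJ/mol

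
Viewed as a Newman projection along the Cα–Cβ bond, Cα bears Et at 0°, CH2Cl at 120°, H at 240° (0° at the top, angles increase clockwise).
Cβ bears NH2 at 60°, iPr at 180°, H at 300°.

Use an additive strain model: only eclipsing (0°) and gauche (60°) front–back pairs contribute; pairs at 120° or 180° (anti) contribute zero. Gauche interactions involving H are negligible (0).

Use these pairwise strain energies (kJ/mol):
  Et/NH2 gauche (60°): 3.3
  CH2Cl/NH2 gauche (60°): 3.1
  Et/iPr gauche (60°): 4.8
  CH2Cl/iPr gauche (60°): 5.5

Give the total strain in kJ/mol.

11.9 kJ/mol

This conformer (staggered): Et(0°)/NH2(60°) gauche 3.3; CH2Cl(120°)/NH2(60°) gauche 3.1; CH2Cl(120°)/iPr(180°) gauche 5.5 → 11.9 kJ/mol.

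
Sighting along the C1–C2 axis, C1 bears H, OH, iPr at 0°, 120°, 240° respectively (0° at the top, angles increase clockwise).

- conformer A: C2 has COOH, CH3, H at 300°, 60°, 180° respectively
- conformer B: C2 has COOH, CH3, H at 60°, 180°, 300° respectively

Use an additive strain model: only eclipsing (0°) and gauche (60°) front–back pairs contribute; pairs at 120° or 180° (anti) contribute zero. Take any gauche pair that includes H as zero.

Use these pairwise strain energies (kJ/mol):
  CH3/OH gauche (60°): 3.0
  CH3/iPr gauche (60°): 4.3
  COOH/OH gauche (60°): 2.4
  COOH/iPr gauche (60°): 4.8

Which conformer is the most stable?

A (staggered): OH(120°)/CH3(60°) gauche 3.0; iPr(240°)/COOH(300°) gauche 4.8 → 7.8 kJ/mol.
B (staggered): OH(120°)/COOH(60°) gauche 2.4; OH(120°)/CH3(180°) gauche 3.0; iPr(240°)/CH3(180°) gauche 4.3 → 9.7 kJ/mol.
A has the lowest total (7.8 kJ/mol).

A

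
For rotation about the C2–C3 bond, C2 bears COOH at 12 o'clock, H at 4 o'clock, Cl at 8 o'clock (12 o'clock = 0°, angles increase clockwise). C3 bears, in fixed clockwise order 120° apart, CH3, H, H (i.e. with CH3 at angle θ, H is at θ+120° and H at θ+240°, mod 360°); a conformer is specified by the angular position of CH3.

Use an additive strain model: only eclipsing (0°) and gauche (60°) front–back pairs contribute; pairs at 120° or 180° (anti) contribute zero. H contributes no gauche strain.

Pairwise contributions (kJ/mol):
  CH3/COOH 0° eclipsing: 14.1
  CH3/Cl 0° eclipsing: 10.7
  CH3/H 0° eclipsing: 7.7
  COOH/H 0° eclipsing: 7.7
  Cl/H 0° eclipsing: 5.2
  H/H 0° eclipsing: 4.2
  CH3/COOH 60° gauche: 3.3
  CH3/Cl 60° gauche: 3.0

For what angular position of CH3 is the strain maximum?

0°

CH3 at 0° is eclipsed. COOH at 0° is eclipsed with CH3 at 0° (14.1); H at 120° is eclipsed with H at 120° (4.2); Cl at 240° is eclipsed with H at 240° (5.2). Total 23.5 kJ/mol.
CH3 at 60° is staggered. COOH at 0° is gauche with CH3 at 60° (3.3). Total 3.3 kJ/mol.
CH3 at 120° is eclipsed. COOH at 0° is eclipsed with H at 0° (7.7); H at 120° is eclipsed with CH3 at 120° (7.7); Cl at 240° is eclipsed with H at 240° (5.2). Total 20.6 kJ/mol.
CH3 at 180° is staggered. Cl at 240° is gauche with CH3 at 180° (3.0). Total 3.0 kJ/mol.
CH3 at 240° is eclipsed. COOH at 0° is eclipsed with H at 0° (7.7); H at 120° is eclipsed with H at 120° (4.2); Cl at 240° is eclipsed with CH3 at 240° (10.7). Total 22.6 kJ/mol.
CH3 at 300° is staggered. COOH at 0° is gauche with CH3 at 300° (3.3); Cl at 240° is gauche with CH3 at 300° (3.0). Total 6.3 kJ/mol.
The maximum (23.5 kJ/mol) occurs with CH3 at 0°.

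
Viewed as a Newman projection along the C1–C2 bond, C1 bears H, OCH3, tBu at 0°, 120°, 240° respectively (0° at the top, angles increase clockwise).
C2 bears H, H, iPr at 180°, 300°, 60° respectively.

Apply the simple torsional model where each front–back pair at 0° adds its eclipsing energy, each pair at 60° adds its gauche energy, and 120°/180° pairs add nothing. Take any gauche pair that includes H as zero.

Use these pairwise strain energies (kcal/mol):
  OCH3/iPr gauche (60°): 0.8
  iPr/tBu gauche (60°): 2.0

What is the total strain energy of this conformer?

This conformer is staggered. OCH3 at 120° is gauche with iPr at 60° (0.8). Total 0.8 kcal/mol.

0.8 kcal/mol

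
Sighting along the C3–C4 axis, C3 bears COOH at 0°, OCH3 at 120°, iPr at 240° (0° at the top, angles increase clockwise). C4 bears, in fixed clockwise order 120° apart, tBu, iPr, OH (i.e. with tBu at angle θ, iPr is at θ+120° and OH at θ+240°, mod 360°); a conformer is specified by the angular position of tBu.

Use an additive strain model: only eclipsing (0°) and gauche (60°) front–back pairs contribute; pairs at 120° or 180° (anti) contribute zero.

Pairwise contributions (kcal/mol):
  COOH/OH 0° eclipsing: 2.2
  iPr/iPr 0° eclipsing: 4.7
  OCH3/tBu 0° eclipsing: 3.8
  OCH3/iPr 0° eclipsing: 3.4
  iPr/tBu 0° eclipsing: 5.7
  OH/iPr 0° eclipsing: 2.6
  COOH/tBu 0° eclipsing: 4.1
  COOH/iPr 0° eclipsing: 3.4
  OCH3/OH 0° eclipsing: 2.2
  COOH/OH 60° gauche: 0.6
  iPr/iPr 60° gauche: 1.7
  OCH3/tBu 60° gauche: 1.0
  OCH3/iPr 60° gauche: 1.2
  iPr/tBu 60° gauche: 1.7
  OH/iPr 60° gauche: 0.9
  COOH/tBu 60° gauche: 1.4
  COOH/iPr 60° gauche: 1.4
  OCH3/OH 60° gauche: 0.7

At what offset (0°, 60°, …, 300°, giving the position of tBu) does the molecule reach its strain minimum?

tBu at 0° (eclipsed): COOH–tBu eclipsed, OCH3–iPr eclipsed, iPr–OH eclipsed; 4.1 + 3.4 + 2.6 = 10.1 kcal/mol.
tBu at 60° (staggered): COOH–tBu gauche, COOH–OH gauche, OCH3–tBu gauche, OCH3–iPr gauche, iPr–iPr gauche, iPr–OH gauche; 1.4 + 0.6 + 1.0 + 1.2 + 1.7 + 0.9 = 6.8 kcal/mol.
tBu at 120° (eclipsed): COOH–OH eclipsed, OCH3–tBu eclipsed, iPr–iPr eclipsed; 2.2 + 3.8 + 4.7 = 10.7 kcal/mol.
tBu at 180° (staggered): COOH–iPr gauche, COOH–OH gauche, OCH3–tBu gauche, OCH3–OH gauche, iPr–tBu gauche, iPr–iPr gauche; 1.4 + 0.6 + 1.0 + 0.7 + 1.7 + 1.7 = 7.1 kcal/mol.
tBu at 240° (eclipsed): COOH–iPr eclipsed, OCH3–OH eclipsed, iPr–tBu eclipsed; 3.4 + 2.2 + 5.7 = 11.3 kcal/mol.
tBu at 300° (staggered): COOH–tBu gauche, COOH–iPr gauche, OCH3–iPr gauche, OCH3–OH gauche, iPr–tBu gauche, iPr–OH gauche; 1.4 + 1.4 + 1.2 + 0.7 + 1.7 + 0.9 = 7.3 kcal/mol.
The minimum (6.8 kcal/mol) occurs with tBu at 60°.

60°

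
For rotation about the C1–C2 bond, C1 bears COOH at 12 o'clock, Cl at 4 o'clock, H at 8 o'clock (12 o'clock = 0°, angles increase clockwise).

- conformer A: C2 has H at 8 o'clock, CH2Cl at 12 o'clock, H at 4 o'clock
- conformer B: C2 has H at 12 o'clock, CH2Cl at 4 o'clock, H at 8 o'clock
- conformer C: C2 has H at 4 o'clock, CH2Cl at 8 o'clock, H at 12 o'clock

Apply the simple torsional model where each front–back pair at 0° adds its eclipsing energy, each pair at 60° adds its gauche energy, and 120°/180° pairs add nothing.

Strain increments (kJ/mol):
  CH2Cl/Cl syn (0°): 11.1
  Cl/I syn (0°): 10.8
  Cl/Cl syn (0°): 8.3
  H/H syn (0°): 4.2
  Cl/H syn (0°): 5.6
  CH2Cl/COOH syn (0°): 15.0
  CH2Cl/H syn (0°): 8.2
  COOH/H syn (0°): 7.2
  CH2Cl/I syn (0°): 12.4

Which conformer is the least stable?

A (eclipsed): COOH(0°)/CH2Cl(0°) eclipsed 15.0; Cl(120°)/H(120°) eclipsed 5.6; H(240°)/H(240°) eclipsed 4.2 → 24.8 kJ/mol.
B (eclipsed): COOH(0°)/H(0°) eclipsed 7.2; Cl(120°)/CH2Cl(120°) eclipsed 11.1; H(240°)/H(240°) eclipsed 4.2 → 22.5 kJ/mol.
C (eclipsed): COOH(0°)/H(0°) eclipsed 7.2; Cl(120°)/H(120°) eclipsed 5.6; H(240°)/CH2Cl(240°) eclipsed 8.2 → 21.0 kJ/mol.
A has the highest total (24.8 kJ/mol).

A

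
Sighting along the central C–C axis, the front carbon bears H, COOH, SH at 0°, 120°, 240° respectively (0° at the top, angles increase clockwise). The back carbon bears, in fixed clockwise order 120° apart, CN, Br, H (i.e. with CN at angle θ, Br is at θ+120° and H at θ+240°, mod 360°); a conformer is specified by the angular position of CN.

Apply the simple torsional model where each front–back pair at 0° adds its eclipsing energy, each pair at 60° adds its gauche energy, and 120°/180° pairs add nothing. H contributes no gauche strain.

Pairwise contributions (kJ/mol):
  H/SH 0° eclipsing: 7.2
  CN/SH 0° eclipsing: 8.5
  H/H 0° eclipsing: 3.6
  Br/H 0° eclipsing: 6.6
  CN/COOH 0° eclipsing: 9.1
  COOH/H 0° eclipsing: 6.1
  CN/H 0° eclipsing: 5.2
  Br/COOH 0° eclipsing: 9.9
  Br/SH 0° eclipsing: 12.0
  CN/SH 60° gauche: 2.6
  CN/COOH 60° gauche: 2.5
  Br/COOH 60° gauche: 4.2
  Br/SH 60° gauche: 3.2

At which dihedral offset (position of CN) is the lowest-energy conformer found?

300°

CN at 0° (eclipsed): H(0°)/CN(0°) eclipsed 5.2; COOH(120°)/Br(120°) eclipsed 9.9; SH(240°)/H(240°) eclipsed 7.2 → 22.3 kJ/mol.
CN at 60° (staggered): COOH(120°)/CN(60°) gauche 2.5; COOH(120°)/Br(180°) gauche 4.2; SH(240°)/Br(180°) gauche 3.2 → 9.9 kJ/mol.
CN at 120° (eclipsed): H(0°)/H(0°) eclipsed 3.6; COOH(120°)/CN(120°) eclipsed 9.1; SH(240°)/Br(240°) eclipsed 12.0 → 24.7 kJ/mol.
CN at 180° (staggered): COOH(120°)/CN(180°) gauche 2.5; SH(240°)/CN(180°) gauche 2.6; SH(240°)/Br(300°) gauche 3.2 → 8.3 kJ/mol.
CN at 240° (eclipsed): H(0°)/Br(0°) eclipsed 6.6; COOH(120°)/H(120°) eclipsed 6.1; SH(240°)/CN(240°) eclipsed 8.5 → 21.2 kJ/mol.
CN at 300° (staggered): COOH(120°)/Br(60°) gauche 4.2; SH(240°)/CN(300°) gauche 2.6 → 6.8 kJ/mol.
The minimum (6.8 kJ/mol) occurs with CN at 300°.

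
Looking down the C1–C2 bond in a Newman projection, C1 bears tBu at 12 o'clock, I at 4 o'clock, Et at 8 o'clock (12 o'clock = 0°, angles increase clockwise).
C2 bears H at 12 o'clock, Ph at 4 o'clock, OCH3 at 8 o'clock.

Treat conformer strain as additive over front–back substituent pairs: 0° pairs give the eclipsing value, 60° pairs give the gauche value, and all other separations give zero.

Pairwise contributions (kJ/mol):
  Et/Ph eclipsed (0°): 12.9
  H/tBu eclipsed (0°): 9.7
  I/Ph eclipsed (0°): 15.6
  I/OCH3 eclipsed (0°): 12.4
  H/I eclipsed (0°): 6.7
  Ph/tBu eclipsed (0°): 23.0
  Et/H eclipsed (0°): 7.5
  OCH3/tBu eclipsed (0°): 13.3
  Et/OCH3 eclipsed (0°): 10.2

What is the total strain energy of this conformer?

35.5 kJ/mol

This conformer (eclipsed): tBu–H eclipsed, I–Ph eclipsed, Et–OCH3 eclipsed; 9.7 + 15.6 + 10.2 = 35.5 kJ/mol.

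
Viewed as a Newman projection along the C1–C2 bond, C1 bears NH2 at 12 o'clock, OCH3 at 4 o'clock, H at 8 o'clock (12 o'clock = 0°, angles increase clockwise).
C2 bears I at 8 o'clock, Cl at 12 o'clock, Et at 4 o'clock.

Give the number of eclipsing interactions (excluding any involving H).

Non-H eclipsing pairs: NH2(0°)/Cl(0°); OCH3(120°)/Et(120°) — 2 interactions.

2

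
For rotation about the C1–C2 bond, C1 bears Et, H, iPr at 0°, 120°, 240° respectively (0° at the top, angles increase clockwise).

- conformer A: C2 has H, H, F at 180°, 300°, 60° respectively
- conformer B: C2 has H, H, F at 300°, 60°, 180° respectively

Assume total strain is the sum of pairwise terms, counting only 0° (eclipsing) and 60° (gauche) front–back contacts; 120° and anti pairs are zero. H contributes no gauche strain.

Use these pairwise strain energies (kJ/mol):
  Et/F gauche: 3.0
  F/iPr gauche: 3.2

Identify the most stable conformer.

A (staggered): Et(0°)/F(60°) gauche 3.0 → 3.0 kJ/mol.
B (staggered): iPr(240°)/F(180°) gauche 3.2 → 3.2 kJ/mol.
A has the lowest total (3.0 kJ/mol).

A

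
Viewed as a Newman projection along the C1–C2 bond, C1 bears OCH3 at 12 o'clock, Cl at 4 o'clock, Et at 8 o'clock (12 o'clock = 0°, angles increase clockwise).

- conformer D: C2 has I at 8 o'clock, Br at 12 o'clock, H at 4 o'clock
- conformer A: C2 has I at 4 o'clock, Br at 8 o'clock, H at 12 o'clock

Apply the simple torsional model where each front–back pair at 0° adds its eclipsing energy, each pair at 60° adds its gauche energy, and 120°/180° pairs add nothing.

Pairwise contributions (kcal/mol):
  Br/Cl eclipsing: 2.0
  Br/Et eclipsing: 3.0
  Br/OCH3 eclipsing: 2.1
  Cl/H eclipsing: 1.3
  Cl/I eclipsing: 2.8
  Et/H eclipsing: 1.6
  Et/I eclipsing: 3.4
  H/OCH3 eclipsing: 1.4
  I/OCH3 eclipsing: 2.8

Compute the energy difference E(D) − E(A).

-0.4 kcal/mol

D (eclipsed): OCH3(0°)/Br(0°) eclipsed 2.1; Cl(120°)/H(120°) eclipsed 1.3; Et(240°)/I(240°) eclipsed 3.4 → 6.8 kcal/mol.
A (eclipsed): OCH3(0°)/H(0°) eclipsed 1.4; Cl(120°)/I(120°) eclipsed 2.8; Et(240°)/Br(240°) eclipsed 3.0 → 7.2 kcal/mol.
E(D) − E(A) = 6.8 − 7.2 = -0.4 kcal/mol.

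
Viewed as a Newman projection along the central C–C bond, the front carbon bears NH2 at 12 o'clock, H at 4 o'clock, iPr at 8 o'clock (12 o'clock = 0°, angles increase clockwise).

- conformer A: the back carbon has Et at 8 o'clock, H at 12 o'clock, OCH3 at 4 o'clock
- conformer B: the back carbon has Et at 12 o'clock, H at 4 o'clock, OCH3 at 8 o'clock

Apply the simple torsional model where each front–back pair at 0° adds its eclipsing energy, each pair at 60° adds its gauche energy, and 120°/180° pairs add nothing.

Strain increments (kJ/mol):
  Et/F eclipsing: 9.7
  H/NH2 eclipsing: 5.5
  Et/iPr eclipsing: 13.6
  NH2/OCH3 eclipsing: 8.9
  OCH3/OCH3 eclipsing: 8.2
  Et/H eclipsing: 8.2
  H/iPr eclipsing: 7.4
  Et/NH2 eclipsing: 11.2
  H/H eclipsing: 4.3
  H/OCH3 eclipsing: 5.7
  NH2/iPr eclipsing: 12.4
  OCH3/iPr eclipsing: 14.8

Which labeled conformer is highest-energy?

A (eclipsed): NH2–H eclipsed, H–OCH3 eclipsed, iPr–Et eclipsed; 5.5 + 5.7 + 13.6 = 24.8 kJ/mol.
B (eclipsed): NH2–Et eclipsed, H–H eclipsed, iPr–OCH3 eclipsed; 11.2 + 4.3 + 14.8 = 30.3 kJ/mol.
B has the highest total (30.3 kJ/mol).

B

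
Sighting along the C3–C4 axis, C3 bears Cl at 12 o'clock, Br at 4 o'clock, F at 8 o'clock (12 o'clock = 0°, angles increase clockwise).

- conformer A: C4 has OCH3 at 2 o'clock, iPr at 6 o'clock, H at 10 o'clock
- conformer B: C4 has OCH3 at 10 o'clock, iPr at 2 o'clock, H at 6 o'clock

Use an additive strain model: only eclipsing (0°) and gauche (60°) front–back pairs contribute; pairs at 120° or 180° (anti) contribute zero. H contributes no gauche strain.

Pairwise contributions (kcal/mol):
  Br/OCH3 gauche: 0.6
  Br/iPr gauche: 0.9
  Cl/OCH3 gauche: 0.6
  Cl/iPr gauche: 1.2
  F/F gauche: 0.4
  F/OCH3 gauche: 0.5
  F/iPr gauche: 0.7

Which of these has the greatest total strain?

A (staggered): Cl–OCH3 gauche, Br–OCH3 gauche, Br–iPr gauche, F–iPr gauche; 0.6 + 0.6 + 0.9 + 0.7 = 2.8 kcal/mol.
B (staggered): Cl–OCH3 gauche, Cl–iPr gauche, Br–iPr gauche, F–OCH3 gauche; 0.6 + 1.2 + 0.9 + 0.5 = 3.2 kcal/mol.
B has the highest total (3.2 kcal/mol).

B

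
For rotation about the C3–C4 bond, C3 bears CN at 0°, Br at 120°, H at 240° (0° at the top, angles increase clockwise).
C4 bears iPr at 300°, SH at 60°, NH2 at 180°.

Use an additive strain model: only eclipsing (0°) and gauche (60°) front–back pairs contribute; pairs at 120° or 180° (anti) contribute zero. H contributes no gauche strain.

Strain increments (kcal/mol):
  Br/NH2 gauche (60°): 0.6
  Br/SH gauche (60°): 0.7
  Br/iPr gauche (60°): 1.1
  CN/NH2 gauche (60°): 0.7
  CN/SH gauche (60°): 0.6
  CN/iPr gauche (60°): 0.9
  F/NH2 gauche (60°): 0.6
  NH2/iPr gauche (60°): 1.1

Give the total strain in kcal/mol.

This conformer (staggered): CN(0°)/iPr(300°) gauche 0.9; CN(0°)/SH(60°) gauche 0.6; Br(120°)/SH(60°) gauche 0.7; Br(120°)/NH2(180°) gauche 0.6 → 2.8 kcal/mol.

2.8 kcal/mol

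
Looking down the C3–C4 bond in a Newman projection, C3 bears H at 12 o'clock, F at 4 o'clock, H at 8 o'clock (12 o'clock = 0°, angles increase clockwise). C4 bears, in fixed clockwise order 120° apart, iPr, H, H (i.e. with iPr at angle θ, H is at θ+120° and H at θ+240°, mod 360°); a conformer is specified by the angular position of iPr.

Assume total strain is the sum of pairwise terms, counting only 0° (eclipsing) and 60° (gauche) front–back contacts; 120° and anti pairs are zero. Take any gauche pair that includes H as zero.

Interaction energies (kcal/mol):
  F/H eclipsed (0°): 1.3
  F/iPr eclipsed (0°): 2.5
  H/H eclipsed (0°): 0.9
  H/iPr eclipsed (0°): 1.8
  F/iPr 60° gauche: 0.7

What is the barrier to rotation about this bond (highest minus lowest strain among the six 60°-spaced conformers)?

4.3 kcal/mol

iPr at 0° (eclipsed): H–iPr eclipsed, F–H eclipsed, H–H eclipsed; 1.8 + 1.3 + 0.9 = 4.0 kcal/mol.
iPr at 60° (staggered): F–iPr gauche; 0.7 = 0.7 kcal/mol.
iPr at 120° (eclipsed): H–H eclipsed, F–iPr eclipsed, H–H eclipsed; 0.9 + 2.5 + 0.9 = 4.3 kcal/mol.
iPr at 180° (staggered): F–iPr gauche; 0.7 = 0.7 kcal/mol.
iPr at 240° (eclipsed): H–H eclipsed, F–H eclipsed, H–iPr eclipsed; 0.9 + 1.3 + 1.8 = 4.0 kcal/mol.
iPr at 300° (staggered): no non-H gauche contacts → 0.0 kcal/mol.
Max at 120° (4.3 kcal/mol), min at 300° (0.0 kcal/mol); barrier = 4.3 kcal/mol.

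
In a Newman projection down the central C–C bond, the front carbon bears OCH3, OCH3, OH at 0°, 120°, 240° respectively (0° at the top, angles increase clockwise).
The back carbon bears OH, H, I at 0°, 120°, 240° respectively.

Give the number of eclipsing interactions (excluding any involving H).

2

Non-H eclipsing pairs: OCH3(0°)/OH(0°); OH(240°)/I(240°) — 2 interactions.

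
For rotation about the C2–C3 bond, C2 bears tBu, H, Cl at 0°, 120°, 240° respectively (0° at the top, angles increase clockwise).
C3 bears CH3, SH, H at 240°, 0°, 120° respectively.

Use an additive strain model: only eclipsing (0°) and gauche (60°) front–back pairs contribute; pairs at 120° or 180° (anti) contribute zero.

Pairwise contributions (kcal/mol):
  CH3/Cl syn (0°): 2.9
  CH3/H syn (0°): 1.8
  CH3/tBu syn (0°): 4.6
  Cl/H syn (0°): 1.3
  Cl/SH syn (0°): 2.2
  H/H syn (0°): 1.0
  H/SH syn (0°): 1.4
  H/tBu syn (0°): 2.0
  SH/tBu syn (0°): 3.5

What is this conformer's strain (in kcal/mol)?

7.4 kcal/mol

This conformer (eclipsed): tBu(0°)/SH(0°) eclipsed 3.5; H(120°)/H(120°) eclipsed 1.0; Cl(240°)/CH3(240°) eclipsed 2.9 → 7.4 kcal/mol.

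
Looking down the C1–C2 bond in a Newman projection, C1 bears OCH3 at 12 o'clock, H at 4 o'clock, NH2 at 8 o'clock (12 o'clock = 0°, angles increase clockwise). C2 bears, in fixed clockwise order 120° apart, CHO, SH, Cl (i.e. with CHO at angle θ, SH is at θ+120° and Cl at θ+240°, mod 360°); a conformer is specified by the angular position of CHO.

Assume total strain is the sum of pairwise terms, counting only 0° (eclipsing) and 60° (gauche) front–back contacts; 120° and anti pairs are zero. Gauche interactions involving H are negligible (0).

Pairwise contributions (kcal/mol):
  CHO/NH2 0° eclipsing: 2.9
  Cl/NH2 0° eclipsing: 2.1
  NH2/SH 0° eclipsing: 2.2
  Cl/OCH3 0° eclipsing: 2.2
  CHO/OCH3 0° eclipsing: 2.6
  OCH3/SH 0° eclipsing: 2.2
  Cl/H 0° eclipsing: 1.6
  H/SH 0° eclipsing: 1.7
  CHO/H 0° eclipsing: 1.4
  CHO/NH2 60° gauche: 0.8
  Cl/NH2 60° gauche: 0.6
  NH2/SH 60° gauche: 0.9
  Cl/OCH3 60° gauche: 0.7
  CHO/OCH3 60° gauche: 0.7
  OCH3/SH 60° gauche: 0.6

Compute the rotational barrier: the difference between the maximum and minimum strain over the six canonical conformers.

4.0 kcal/mol

CHO at 0° (eclipsed): OCH3–CHO eclipsed, H–SH eclipsed, NH2–Cl eclipsed; 2.6 + 1.7 + 2.1 = 6.4 kcal/mol.
CHO at 60° (staggered): OCH3–CHO gauche, OCH3–Cl gauche, NH2–SH gauche, NH2–Cl gauche; 0.7 + 0.7 + 0.9 + 0.6 = 2.9 kcal/mol.
CHO at 120° (eclipsed): OCH3–Cl eclipsed, H–CHO eclipsed, NH2–SH eclipsed; 2.2 + 1.4 + 2.2 = 5.8 kcal/mol.
CHO at 180° (staggered): OCH3–SH gauche, OCH3–Cl gauche, NH2–CHO gauche, NH2–SH gauche; 0.6 + 0.7 + 0.8 + 0.9 = 3.0 kcal/mol.
CHO at 240° (eclipsed): OCH3–SH eclipsed, H–Cl eclipsed, NH2–CHO eclipsed; 2.2 + 1.6 + 2.9 = 6.7 kcal/mol.
CHO at 300° (staggered): OCH3–CHO gauche, OCH3–SH gauche, NH2–CHO gauche, NH2–Cl gauche; 0.7 + 0.6 + 0.8 + 0.6 = 2.7 kcal/mol.
Max at 240° (6.7 kcal/mol), min at 300° (2.7 kcal/mol); barrier = 4.0 kcal/mol.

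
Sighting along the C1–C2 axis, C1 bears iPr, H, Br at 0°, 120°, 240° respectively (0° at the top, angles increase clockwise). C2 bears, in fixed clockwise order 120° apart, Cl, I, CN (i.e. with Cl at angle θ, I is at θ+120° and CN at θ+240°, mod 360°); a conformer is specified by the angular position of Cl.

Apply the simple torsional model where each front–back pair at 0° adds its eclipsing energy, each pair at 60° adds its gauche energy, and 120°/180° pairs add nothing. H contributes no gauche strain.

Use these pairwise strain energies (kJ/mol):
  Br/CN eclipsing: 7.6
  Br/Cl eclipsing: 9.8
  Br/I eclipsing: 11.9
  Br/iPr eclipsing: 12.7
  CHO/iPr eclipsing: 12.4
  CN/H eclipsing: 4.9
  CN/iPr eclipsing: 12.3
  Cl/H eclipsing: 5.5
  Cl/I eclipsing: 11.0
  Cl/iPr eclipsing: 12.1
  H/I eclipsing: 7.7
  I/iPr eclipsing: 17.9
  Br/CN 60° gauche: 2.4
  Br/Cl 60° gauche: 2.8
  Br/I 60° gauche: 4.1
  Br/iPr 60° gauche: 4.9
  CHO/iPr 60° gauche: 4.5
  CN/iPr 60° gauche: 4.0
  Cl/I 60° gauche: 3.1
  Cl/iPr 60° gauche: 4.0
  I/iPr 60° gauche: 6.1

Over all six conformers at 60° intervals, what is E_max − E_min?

Cl at 0° (eclipsed): iPr(0°)/Cl(0°) eclipsed 12.1; H(120°)/I(120°) eclipsed 7.7; Br(240°)/CN(240°) eclipsed 7.6 → 27.4 kJ/mol.
Cl at 60° (staggered): iPr(0°)/Cl(60°) gauche 4.0; iPr(0°)/CN(300°) gauche 4.0; Br(240°)/I(180°) gauche 4.1; Br(240°)/CN(300°) gauche 2.4 → 14.5 kJ/mol.
Cl at 120° (eclipsed): iPr(0°)/CN(0°) eclipsed 12.3; H(120°)/Cl(120°) eclipsed 5.5; Br(240°)/I(240°) eclipsed 11.9 → 29.7 kJ/mol.
Cl at 180° (staggered): iPr(0°)/I(300°) gauche 6.1; iPr(0°)/CN(60°) gauche 4.0; Br(240°)/Cl(180°) gauche 2.8; Br(240°)/I(300°) gauche 4.1 → 17.0 kJ/mol.
Cl at 240° (eclipsed): iPr(0°)/I(0°) eclipsed 17.9; H(120°)/CN(120°) eclipsed 4.9; Br(240°)/Cl(240°) eclipsed 9.8 → 32.6 kJ/mol.
Cl at 300° (staggered): iPr(0°)/Cl(300°) gauche 4.0; iPr(0°)/I(60°) gauche 6.1; Br(240°)/Cl(300°) gauche 2.8; Br(240°)/CN(180°) gauche 2.4 → 15.3 kJ/mol.
Max at 240° (32.6 kJ/mol), min at 60° (14.5 kJ/mol); barrier = 18.1 kJ/mol.

18.1 kJ/mol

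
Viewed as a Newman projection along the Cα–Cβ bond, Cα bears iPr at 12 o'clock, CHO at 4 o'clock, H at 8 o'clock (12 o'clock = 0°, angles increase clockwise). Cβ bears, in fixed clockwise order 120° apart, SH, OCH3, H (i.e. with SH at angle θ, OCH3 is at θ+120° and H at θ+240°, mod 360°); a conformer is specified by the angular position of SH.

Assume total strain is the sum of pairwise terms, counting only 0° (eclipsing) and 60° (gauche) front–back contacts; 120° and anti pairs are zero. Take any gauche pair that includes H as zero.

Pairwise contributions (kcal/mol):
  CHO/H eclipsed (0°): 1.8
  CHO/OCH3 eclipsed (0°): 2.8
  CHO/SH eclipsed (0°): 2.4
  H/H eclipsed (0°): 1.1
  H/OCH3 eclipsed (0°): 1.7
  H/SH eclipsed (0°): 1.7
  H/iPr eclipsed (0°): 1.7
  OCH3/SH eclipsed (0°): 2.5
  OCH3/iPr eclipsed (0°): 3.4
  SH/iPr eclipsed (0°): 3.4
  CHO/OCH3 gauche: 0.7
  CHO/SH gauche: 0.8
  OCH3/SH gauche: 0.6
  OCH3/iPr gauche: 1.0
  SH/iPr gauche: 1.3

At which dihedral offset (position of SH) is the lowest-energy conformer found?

SH at 0° (eclipsed): iPr(0°)/SH(0°) eclipsed 3.4; CHO(120°)/OCH3(120°) eclipsed 2.8; H(240°)/H(240°) eclipsed 1.1 → 7.3 kcal/mol.
SH at 60° (staggered): iPr(0°)/SH(60°) gauche 1.3; CHO(120°)/SH(60°) gauche 0.8; CHO(120°)/OCH3(180°) gauche 0.7 → 2.8 kcal/mol.
SH at 120° (eclipsed): iPr(0°)/H(0°) eclipsed 1.7; CHO(120°)/SH(120°) eclipsed 2.4; H(240°)/OCH3(240°) eclipsed 1.7 → 5.8 kcal/mol.
SH at 180° (staggered): iPr(0°)/OCH3(300°) gauche 1.0; CHO(120°)/SH(180°) gauche 0.8 → 1.8 kcal/mol.
SH at 240° (eclipsed): iPr(0°)/OCH3(0°) eclipsed 3.4; CHO(120°)/H(120°) eclipsed 1.8; H(240°)/SH(240°) eclipsed 1.7 → 6.9 kcal/mol.
SH at 300° (staggered): iPr(0°)/SH(300°) gauche 1.3; iPr(0°)/OCH3(60°) gauche 1.0; CHO(120°)/OCH3(60°) gauche 0.7 → 3.0 kcal/mol.
The minimum (1.8 kcal/mol) occurs with SH at 180°.

180°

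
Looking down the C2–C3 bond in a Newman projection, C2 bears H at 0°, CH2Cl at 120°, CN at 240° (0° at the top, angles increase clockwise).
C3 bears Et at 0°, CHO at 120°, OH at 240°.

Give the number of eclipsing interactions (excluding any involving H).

Non-H eclipsing pairs: CH2Cl(120°)/CHO(120°); CN(240°)/OH(240°) — 2 interactions.

2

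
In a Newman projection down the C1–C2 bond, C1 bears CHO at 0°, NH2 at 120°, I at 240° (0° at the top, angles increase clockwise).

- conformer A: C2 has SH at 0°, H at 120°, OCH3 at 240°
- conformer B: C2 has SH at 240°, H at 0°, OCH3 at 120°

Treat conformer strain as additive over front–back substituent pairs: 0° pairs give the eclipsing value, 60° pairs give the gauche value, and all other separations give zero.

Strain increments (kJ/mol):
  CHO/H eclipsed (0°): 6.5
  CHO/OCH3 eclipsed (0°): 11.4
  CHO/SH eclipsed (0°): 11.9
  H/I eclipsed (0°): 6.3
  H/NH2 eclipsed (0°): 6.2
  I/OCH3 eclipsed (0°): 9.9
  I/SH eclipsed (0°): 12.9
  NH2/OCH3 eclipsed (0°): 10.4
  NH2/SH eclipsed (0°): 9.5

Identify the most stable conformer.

A (eclipsed): CHO–SH eclipsed, NH2–H eclipsed, I–OCH3 eclipsed; 11.9 + 6.2 + 9.9 = 28.0 kJ/mol.
B (eclipsed): CHO–H eclipsed, NH2–OCH3 eclipsed, I–SH eclipsed; 6.5 + 10.4 + 12.9 = 29.8 kJ/mol.
A has the lowest total (28.0 kJ/mol).

A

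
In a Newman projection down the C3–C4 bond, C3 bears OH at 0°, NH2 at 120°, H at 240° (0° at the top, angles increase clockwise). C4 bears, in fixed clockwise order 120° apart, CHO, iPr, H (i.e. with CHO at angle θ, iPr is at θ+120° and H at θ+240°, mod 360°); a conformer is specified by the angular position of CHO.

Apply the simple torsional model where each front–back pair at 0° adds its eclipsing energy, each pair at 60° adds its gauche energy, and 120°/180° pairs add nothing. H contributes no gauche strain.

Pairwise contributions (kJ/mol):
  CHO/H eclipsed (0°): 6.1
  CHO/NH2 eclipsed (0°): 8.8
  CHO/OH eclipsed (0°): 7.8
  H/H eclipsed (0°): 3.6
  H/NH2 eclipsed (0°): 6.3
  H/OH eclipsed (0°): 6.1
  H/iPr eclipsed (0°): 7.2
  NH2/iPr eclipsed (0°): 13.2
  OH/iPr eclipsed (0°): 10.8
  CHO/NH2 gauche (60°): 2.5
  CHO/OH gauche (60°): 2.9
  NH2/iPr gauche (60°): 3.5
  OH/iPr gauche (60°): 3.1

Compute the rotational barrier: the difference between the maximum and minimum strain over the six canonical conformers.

CHO at 0° is eclipsed. OH at 0° is eclipsed with CHO at 0° (7.8); NH2 at 120° is eclipsed with iPr at 120° (13.2); H at 240° is eclipsed with H at 240° (3.6). Total 24.6 kJ/mol.
CHO at 60° is staggered. OH at 0° is gauche with CHO at 60° (2.9); NH2 at 120° is gauche with CHO at 60° (2.5); NH2 at 120° is gauche with iPr at 180° (3.5). Total 8.9 kJ/mol.
CHO at 120° is eclipsed. OH at 0° is eclipsed with H at 0° (6.1); NH2 at 120° is eclipsed with CHO at 120° (8.8); H at 240° is eclipsed with iPr at 240° (7.2). Total 22.1 kJ/mol.
CHO at 180° is staggered. OH at 0° is gauche with iPr at 300° (3.1); NH2 at 120° is gauche with CHO at 180° (2.5). Total 5.6 kJ/mol.
CHO at 240° is eclipsed. OH at 0° is eclipsed with iPr at 0° (10.8); NH2 at 120° is eclipsed with H at 120° (6.3); H at 240° is eclipsed with CHO at 240° (6.1). Total 23.2 kJ/mol.
CHO at 300° is staggered. OH at 0° is gauche with CHO at 300° (2.9); OH at 0° is gauche with iPr at 60° (3.1); NH2 at 120° is gauche with iPr at 60° (3.5). Total 9.5 kJ/mol.
Max at 0° (24.6 kJ/mol), min at 180° (5.6 kJ/mol); barrier = 19.0 kJ/mol.

19.0 kJ/mol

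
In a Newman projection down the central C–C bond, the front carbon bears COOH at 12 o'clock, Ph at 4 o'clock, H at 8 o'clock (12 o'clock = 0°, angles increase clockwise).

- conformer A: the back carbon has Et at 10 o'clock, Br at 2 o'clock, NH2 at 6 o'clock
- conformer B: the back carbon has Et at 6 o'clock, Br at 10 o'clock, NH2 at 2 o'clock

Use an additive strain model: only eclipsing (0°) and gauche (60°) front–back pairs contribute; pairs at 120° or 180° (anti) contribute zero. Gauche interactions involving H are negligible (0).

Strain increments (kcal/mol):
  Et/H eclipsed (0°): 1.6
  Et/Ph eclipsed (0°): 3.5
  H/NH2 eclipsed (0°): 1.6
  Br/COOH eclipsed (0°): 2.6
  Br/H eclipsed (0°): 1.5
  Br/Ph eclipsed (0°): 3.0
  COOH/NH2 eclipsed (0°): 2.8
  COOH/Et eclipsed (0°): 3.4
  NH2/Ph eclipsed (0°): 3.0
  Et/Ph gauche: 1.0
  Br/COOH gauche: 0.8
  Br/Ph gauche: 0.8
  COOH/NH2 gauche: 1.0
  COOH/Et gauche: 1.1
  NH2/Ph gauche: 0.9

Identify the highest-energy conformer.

B

A (staggered): COOH–Et gauche, COOH–Br gauche, Ph–Br gauche, Ph–NH2 gauche; 1.1 + 0.8 + 0.8 + 0.9 = 3.6 kcal/mol.
B (staggered): COOH–Br gauche, COOH–NH2 gauche, Ph–Et gauche, Ph–NH2 gauche; 0.8 + 1.0 + 1.0 + 0.9 = 3.7 kcal/mol.
B has the highest total (3.7 kcal/mol).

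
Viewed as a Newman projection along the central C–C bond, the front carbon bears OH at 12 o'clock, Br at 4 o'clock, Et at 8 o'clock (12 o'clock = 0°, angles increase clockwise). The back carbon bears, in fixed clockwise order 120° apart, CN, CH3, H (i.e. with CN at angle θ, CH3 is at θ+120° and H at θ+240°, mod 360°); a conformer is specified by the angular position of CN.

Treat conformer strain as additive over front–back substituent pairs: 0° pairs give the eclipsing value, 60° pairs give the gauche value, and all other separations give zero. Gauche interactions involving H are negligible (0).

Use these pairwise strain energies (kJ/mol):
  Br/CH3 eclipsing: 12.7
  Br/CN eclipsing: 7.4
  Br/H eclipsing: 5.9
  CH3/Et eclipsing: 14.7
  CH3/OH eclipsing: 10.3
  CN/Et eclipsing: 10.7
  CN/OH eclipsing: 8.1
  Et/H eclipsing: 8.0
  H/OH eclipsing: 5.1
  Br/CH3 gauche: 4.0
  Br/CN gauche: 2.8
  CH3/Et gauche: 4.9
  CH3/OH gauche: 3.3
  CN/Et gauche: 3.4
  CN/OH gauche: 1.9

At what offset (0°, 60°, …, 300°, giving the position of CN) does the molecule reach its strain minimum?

CN at 0° (eclipsed): OH–CN eclipsed, Br–CH3 eclipsed, Et–H eclipsed; 8.1 + 12.7 + 8.0 = 28.8 kJ/mol.
CN at 60° (staggered): OH–CN gauche, Br–CN gauche, Br–CH3 gauche, Et–CH3 gauche; 1.9 + 2.8 + 4.0 + 4.9 = 13.6 kJ/mol.
CN at 120° (eclipsed): OH–H eclipsed, Br–CN eclipsed, Et–CH3 eclipsed; 5.1 + 7.4 + 14.7 = 27.2 kJ/mol.
CN at 180° (staggered): OH–CH3 gauche, Br–CN gauche, Et–CN gauche, Et–CH3 gauche; 3.3 + 2.8 + 3.4 + 4.9 = 14.4 kJ/mol.
CN at 240° (eclipsed): OH–CH3 eclipsed, Br–H eclipsed, Et–CN eclipsed; 10.3 + 5.9 + 10.7 = 26.9 kJ/mol.
CN at 300° (staggered): OH–CN gauche, OH–CH3 gauche, Br–CH3 gauche, Et–CN gauche; 1.9 + 3.3 + 4.0 + 3.4 = 12.6 kJ/mol.
The minimum (12.6 kJ/mol) occurs with CN at 300°.

300°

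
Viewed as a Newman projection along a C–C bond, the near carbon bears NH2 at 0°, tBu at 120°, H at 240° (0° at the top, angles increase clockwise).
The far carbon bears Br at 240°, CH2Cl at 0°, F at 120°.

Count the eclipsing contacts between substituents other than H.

2

Non-H eclipsing pairs: NH2(0°)/CH2Cl(0°); tBu(120°)/F(120°) — 2 interactions.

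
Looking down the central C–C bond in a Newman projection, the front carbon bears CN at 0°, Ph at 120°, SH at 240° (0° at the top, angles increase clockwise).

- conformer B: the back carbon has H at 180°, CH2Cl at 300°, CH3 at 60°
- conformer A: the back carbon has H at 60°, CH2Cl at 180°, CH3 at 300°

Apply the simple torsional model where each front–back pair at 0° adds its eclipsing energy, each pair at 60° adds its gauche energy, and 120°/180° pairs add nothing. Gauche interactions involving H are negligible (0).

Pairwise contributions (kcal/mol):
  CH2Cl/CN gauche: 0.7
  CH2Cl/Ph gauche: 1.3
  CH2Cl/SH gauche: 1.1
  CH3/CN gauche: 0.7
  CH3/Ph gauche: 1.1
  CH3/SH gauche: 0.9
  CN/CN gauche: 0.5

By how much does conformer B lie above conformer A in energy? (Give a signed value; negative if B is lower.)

B (staggered): CN(0°)/CH2Cl(300°) gauche 0.7; CN(0°)/CH3(60°) gauche 0.7; Ph(120°)/CH3(60°) gauche 1.1; SH(240°)/CH2Cl(300°) gauche 1.1 → 3.6 kcal/mol.
A (staggered): CN(0°)/CH3(300°) gauche 0.7; Ph(120°)/CH2Cl(180°) gauche 1.3; SH(240°)/CH2Cl(180°) gauche 1.1; SH(240°)/CH3(300°) gauche 0.9 → 4.0 kcal/mol.
E(B) − E(A) = 3.6 − 4.0 = -0.4 kcal/mol.

-0.4 kcal/mol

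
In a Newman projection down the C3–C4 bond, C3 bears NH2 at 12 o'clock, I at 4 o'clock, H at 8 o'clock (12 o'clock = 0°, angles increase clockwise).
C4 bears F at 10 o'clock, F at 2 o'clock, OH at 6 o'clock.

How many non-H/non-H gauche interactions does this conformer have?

4

Non-H gauche pairs: NH2(0°)/F(300°); NH2(0°)/F(60°); I(120°)/F(60°); I(120°)/OH(180°) — 4 interactions.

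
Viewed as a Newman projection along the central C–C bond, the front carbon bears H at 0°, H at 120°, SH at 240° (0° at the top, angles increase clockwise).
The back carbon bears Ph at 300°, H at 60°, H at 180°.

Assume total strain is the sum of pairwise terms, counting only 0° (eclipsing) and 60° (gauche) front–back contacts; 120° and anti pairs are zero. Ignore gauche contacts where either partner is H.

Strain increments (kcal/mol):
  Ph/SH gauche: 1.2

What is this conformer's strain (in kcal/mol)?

1.2 kcal/mol

This conformer (staggered): SH–Ph gauche; 1.2 = 1.2 kcal/mol.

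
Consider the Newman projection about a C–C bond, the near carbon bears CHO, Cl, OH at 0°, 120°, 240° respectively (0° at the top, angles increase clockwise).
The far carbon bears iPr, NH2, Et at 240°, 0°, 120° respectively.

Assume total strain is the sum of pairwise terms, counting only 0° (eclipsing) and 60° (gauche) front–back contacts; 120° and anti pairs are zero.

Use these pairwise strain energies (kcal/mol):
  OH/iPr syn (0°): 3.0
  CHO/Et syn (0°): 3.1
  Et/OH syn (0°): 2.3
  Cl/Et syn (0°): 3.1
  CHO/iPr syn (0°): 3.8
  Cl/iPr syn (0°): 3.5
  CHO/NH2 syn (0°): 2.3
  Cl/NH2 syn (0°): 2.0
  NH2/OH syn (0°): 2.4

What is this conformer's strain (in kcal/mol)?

8.4 kcal/mol

This conformer (eclipsed): CHO(0°)/NH2(0°) eclipsed 2.3; Cl(120°)/Et(120°) eclipsed 3.1; OH(240°)/iPr(240°) eclipsed 3.0 → 8.4 kcal/mol.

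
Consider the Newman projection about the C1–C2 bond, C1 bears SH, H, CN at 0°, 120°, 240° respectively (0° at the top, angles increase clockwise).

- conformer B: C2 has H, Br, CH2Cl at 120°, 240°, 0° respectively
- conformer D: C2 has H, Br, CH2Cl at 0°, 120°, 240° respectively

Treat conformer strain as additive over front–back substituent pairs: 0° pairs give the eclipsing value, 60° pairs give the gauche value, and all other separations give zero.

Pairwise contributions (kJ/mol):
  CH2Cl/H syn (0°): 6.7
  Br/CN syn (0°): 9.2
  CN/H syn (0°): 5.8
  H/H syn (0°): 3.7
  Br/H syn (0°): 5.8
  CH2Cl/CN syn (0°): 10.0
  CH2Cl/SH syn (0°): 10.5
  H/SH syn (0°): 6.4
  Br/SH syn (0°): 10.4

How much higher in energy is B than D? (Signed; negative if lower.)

B (eclipsed): SH(0°)/CH2Cl(0°) eclipsed 10.5; H(120°)/H(120°) eclipsed 3.7; CN(240°)/Br(240°) eclipsed 9.2 → 23.4 kJ/mol.
D (eclipsed): SH(0°)/H(0°) eclipsed 6.4; H(120°)/Br(120°) eclipsed 5.8; CN(240°)/CH2Cl(240°) eclipsed 10.0 → 22.2 kJ/mol.
E(B) − E(D) = 23.4 − 22.2 = +1.2 kJ/mol.

+1.2 kJ/mol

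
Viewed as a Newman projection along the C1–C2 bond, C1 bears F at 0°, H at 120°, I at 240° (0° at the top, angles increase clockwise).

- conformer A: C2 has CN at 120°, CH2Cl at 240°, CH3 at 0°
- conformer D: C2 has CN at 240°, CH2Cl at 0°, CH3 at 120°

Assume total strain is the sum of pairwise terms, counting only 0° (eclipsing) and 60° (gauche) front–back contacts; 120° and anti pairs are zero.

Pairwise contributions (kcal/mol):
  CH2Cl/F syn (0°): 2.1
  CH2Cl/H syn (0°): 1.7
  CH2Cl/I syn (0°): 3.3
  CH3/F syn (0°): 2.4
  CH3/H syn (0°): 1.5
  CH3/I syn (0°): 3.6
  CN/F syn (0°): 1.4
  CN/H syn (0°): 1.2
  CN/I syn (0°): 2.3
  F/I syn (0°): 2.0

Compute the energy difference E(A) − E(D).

+1.0 kcal/mol

A (eclipsed): F(0°)/CH3(0°) eclipsed 2.4; H(120°)/CN(120°) eclipsed 1.2; I(240°)/CH2Cl(240°) eclipsed 3.3 → 6.9 kcal/mol.
D (eclipsed): F(0°)/CH2Cl(0°) eclipsed 2.1; H(120°)/CH3(120°) eclipsed 1.5; I(240°)/CN(240°) eclipsed 2.3 → 5.9 kcal/mol.
E(A) − E(D) = 6.9 − 5.9 = +1.0 kcal/mol.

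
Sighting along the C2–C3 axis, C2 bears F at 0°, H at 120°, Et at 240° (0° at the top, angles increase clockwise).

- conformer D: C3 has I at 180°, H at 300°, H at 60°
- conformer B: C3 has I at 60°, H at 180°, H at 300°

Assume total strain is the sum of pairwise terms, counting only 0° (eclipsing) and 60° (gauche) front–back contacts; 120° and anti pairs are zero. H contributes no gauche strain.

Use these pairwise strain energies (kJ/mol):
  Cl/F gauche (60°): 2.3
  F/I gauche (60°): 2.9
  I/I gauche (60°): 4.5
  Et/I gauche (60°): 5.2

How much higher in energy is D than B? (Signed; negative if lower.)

D (staggered): Et–I gauche; 5.2 = 5.2 kJ/mol.
B (staggered): F–I gauche; 2.9 = 2.9 kJ/mol.
E(D) − E(B) = 5.2 − 2.9 = +2.3 kJ/mol.

+2.3 kJ/mol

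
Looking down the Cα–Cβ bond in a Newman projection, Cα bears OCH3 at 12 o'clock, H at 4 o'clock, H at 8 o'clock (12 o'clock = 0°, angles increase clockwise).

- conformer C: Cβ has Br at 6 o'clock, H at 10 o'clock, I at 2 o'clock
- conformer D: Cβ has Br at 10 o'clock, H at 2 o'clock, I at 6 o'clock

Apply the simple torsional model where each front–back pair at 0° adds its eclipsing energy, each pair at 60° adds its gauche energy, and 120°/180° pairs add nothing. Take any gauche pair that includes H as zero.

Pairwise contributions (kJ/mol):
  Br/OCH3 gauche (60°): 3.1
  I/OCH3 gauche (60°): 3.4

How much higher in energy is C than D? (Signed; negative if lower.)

C (staggered): OCH3–I gauche; 3.4 = 3.4 kJ/mol.
D (staggered): OCH3–Br gauche; 3.1 = 3.1 kJ/mol.
E(C) − E(D) = 3.4 − 3.1 = +0.3 kJ/mol.

+0.3 kJ/mol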